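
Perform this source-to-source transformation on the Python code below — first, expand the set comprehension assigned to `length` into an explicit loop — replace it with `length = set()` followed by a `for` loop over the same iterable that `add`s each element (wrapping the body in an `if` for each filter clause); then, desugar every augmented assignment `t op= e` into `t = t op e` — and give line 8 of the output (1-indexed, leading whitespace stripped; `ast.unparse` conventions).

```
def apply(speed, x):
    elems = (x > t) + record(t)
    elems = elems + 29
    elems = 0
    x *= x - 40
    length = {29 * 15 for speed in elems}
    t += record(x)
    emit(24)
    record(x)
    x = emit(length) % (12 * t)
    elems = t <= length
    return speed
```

length.add(29 * 15)

Transformed code:
def apply(speed, x):
    elems = (x > t) + record(t)
    elems = elems + 29
    elems = 0
    x = x * (x - 40)
    length = set()
    for speed in elems:
        length.add(29 * 15)
    t = t + record(x)
    emit(24)
    record(x)
    x = emit(length) % (12 * t)
    elems = t <= length
    return speed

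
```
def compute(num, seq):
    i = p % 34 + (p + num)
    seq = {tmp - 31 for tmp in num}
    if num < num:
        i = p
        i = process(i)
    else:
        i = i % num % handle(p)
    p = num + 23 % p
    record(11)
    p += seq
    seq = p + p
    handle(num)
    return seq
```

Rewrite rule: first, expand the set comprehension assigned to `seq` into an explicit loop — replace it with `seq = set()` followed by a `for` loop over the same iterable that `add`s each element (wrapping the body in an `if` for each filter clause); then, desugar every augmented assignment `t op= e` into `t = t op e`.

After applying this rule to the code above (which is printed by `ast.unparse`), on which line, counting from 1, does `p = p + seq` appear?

13

Transformed code:
def compute(num, seq):
    i = p % 34 + (p + num)
    seq = set()
    for tmp in num:
        seq.add(tmp - 31)
    if num < num:
        i = p
        i = process(i)
    else:
        i = i % num % handle(p)
    p = num + 23 % p
    record(11)
    p = p + seq
    seq = p + p
    handle(num)
    return seq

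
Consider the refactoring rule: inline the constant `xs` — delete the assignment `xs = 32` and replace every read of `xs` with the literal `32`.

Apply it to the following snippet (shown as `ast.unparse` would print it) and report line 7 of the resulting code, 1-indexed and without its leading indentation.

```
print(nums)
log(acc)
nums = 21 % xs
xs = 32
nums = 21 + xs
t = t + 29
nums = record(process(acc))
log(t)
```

log(t)

Transformed code:
print(nums)
log(acc)
nums = 21 % 32
nums = 21 + 32
t = t + 29
nums = record(process(acc))
log(t)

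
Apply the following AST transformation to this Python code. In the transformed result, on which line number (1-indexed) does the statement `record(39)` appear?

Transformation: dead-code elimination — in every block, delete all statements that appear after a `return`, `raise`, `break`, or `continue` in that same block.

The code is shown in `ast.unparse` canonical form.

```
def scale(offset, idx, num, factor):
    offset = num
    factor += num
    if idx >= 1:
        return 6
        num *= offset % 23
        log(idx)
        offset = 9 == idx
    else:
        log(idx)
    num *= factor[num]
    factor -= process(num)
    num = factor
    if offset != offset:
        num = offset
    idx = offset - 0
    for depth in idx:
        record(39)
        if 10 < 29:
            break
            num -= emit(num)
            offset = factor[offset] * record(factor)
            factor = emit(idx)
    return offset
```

Transformed code:
def scale(offset, idx, num, factor):
    offset = num
    factor += num
    if idx >= 1:
        return 6
    else:
        log(idx)
    num *= factor[num]
    factor -= process(num)
    num = factor
    if offset != offset:
        num = offset
    idx = offset - 0
    for depth in idx:
        record(39)
        if 10 < 29:
            break
    return offset

15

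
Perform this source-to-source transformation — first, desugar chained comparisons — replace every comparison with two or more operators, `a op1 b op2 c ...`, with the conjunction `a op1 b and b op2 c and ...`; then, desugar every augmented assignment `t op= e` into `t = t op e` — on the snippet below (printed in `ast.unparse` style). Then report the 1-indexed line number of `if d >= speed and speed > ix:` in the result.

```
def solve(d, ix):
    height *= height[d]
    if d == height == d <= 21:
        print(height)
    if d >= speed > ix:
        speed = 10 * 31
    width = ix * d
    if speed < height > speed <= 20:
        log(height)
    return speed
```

5

Transformed code:
def solve(d, ix):
    height = height * height[d]
    if d == height and height == d and (d <= 21):
        print(height)
    if d >= speed and speed > ix:
        speed = 10 * 31
    width = ix * d
    if speed < height and height > speed and (speed <= 20):
        log(height)
    return speed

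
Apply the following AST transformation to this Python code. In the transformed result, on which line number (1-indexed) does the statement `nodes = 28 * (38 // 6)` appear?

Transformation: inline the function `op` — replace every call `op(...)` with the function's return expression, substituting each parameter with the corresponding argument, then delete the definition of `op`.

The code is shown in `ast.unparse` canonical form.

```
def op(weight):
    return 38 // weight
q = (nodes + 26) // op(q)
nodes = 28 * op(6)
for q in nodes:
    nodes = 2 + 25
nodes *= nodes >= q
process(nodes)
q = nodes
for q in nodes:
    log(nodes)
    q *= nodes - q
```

Transformed code:
q = (nodes + 26) // (38 // q)
nodes = 28 * (38 // 6)
for q in nodes:
    nodes = 2 + 25
nodes *= nodes >= q
process(nodes)
q = nodes
for q in nodes:
    log(nodes)
    q *= nodes - q

2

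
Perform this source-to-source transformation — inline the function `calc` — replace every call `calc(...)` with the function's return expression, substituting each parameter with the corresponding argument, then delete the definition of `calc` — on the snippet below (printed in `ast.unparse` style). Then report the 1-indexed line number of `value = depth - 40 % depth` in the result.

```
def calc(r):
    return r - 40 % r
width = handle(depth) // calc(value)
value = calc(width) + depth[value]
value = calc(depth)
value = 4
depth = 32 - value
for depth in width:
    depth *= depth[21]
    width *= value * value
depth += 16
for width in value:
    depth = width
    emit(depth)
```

3

Transformed code:
width = handle(depth) // (value - 40 % value)
value = width - 40 % width + depth[value]
value = depth - 40 % depth
value = 4
depth = 32 - value
for depth in width:
    depth *= depth[21]
    width *= value * value
depth += 16
for width in value:
    depth = width
    emit(depth)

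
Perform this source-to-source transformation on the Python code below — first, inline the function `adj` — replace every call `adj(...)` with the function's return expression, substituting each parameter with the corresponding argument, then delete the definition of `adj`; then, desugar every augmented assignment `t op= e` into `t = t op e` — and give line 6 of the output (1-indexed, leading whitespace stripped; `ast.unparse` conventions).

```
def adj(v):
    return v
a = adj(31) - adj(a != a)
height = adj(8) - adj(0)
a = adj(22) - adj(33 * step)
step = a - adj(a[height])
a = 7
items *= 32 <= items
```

Transformed code:
a = 31 - (a != a)
height = 8 - 0
a = 22 - 33 * step
step = a - a[height]
a = 7
items = items * (32 <= items)

items = items * (32 <= items)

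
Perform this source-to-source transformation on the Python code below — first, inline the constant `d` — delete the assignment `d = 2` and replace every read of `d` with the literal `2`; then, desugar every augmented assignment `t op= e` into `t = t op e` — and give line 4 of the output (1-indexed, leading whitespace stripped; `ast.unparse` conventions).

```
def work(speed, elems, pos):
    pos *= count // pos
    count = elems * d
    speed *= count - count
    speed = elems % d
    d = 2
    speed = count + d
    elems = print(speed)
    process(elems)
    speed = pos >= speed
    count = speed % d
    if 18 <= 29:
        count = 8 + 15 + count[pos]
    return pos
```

speed = speed * (count - count)

Transformed code:
def work(speed, elems, pos):
    pos = pos * (count // pos)
    count = elems * 2
    speed = speed * (count - count)
    speed = elems % 2
    speed = count + 2
    elems = print(speed)
    process(elems)
    speed = pos >= speed
    count = speed % 2
    if 18 <= 29:
        count = 8 + 15 + count[pos]
    return pos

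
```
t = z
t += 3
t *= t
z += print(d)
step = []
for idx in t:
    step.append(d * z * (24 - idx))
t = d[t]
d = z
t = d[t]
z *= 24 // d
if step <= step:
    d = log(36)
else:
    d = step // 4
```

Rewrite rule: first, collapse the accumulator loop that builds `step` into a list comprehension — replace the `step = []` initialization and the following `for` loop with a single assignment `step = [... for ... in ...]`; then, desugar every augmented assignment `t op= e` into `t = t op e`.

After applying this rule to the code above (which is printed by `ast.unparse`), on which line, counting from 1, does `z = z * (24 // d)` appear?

9

Transformed code:
t = z
t = t + 3
t = t * t
z = z + print(d)
step = [d * z * (24 - idx) for idx in t]
t = d[t]
d = z
t = d[t]
z = z * (24 // d)
if step <= step:
    d = log(36)
else:
    d = step // 4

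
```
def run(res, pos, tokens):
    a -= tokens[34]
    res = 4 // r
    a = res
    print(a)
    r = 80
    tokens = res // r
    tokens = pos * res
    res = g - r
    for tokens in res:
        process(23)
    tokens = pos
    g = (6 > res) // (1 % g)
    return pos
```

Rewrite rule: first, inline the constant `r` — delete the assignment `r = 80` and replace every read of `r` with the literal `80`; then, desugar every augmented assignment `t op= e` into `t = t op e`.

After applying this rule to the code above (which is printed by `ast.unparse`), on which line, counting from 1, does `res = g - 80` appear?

Transformed code:
def run(res, pos, tokens):
    a = a - tokens[34]
    res = 4 // 80
    a = res
    print(a)
    tokens = res // 80
    tokens = pos * res
    res = g - 80
    for tokens in res:
        process(23)
    tokens = pos
    g = (6 > res) // (1 % g)
    return pos

8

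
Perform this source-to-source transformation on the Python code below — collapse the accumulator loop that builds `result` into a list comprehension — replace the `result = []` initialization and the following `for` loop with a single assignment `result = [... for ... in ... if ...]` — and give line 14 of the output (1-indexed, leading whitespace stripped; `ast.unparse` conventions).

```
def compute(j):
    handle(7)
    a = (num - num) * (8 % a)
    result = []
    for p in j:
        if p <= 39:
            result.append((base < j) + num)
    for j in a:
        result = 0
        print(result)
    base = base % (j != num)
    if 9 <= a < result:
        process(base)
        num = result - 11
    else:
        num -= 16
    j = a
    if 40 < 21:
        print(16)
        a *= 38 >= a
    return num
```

j = a

Transformed code:
def compute(j):
    handle(7)
    a = (num - num) * (8 % a)
    result = [(base < j) + num for p in j if p <= 39]
    for j in a:
        result = 0
        print(result)
    base = base % (j != num)
    if 9 <= a < result:
        process(base)
        num = result - 11
    else:
        num -= 16
    j = a
    if 40 < 21:
        print(16)
        a *= 38 >= a
    return num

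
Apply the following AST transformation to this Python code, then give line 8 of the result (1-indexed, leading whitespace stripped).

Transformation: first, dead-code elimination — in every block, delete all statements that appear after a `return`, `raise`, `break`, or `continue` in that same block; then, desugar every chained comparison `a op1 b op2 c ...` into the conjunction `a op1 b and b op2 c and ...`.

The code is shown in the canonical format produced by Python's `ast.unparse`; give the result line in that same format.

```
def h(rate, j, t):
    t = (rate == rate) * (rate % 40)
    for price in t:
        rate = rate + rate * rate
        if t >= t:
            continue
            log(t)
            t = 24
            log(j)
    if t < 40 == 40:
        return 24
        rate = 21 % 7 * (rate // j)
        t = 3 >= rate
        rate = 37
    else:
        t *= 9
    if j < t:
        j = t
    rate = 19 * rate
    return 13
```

Transformed code:
def h(rate, j, t):
    t = (rate == rate) * (rate % 40)
    for price in t:
        rate = rate + rate * rate
        if t >= t:
            continue
    if t < 40 and 40 == 40:
        return 24
    else:
        t *= 9
    if j < t:
        j = t
    rate = 19 * rate
    return 13

return 24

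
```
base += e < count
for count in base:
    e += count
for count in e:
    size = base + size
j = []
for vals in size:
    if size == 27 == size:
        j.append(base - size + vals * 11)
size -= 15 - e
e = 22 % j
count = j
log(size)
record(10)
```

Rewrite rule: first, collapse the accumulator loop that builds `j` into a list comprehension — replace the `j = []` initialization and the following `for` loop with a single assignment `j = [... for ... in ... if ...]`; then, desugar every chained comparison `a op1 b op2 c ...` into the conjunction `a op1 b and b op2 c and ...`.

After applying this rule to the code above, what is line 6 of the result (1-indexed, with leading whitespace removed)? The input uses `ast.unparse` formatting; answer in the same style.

j = [base - size + vals * 11 for vals in size if size == 27 and 27 == size]

Transformed code:
base += e < count
for count in base:
    e += count
for count in e:
    size = base + size
j = [base - size + vals * 11 for vals in size if size == 27 and 27 == size]
size -= 15 - e
e = 22 % j
count = j
log(size)
record(10)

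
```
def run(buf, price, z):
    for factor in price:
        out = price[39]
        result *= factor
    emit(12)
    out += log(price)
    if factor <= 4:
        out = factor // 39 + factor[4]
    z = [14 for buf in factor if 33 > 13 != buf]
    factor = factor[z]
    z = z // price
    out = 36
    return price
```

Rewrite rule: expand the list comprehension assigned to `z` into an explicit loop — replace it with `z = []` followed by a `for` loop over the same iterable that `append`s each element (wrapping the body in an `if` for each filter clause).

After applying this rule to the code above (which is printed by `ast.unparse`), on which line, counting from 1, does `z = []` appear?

9

Transformed code:
def run(buf, price, z):
    for factor in price:
        out = price[39]
        result *= factor
    emit(12)
    out += log(price)
    if factor <= 4:
        out = factor // 39 + factor[4]
    z = []
    for buf in factor:
        if 33 > 13 != buf:
            z.append(14)
    factor = factor[z]
    z = z // price
    out = 36
    return price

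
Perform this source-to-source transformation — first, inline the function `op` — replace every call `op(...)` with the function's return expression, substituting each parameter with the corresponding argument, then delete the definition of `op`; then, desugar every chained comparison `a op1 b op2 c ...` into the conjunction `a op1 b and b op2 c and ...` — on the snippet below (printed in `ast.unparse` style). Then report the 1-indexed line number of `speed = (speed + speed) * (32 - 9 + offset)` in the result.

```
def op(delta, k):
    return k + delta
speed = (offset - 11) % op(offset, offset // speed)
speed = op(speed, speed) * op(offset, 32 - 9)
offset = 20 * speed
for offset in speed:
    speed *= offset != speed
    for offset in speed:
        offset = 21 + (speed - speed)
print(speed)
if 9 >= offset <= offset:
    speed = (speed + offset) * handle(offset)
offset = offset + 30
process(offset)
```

2

Transformed code:
speed = (offset - 11) % (offset // speed + offset)
speed = (speed + speed) * (32 - 9 + offset)
offset = 20 * speed
for offset in speed:
    speed *= offset != speed
    for offset in speed:
        offset = 21 + (speed - speed)
print(speed)
if 9 >= offset and offset <= offset:
    speed = (speed + offset) * handle(offset)
offset = offset + 30
process(offset)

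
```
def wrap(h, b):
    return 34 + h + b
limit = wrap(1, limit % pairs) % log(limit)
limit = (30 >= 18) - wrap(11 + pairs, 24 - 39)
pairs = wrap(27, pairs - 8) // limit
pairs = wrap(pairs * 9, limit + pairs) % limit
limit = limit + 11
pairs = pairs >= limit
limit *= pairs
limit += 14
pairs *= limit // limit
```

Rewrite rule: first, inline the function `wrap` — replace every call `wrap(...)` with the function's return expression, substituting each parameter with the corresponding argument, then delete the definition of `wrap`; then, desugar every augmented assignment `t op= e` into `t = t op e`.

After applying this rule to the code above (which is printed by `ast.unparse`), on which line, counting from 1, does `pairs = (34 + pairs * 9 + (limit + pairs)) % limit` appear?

Transformed code:
limit = (34 + 1 + limit % pairs) % log(limit)
limit = (30 >= 18) - (34 + (11 + pairs) + (24 - 39))
pairs = (34 + 27 + (pairs - 8)) // limit
pairs = (34 + pairs * 9 + (limit + pairs)) % limit
limit = limit + 11
pairs = pairs >= limit
limit = limit * pairs
limit = limit + 14
pairs = pairs * (limit // limit)

4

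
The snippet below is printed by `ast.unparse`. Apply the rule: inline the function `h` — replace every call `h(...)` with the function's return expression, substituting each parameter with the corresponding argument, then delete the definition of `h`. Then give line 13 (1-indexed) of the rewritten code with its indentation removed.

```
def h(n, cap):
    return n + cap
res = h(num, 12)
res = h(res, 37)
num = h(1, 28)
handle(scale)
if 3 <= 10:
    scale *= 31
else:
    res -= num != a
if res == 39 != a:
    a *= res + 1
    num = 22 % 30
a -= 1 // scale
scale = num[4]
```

scale = num[4]

Transformed code:
res = num + 12
res = res + 37
num = 1 + 28
handle(scale)
if 3 <= 10:
    scale *= 31
else:
    res -= num != a
if res == 39 != a:
    a *= res + 1
    num = 22 % 30
a -= 1 // scale
scale = num[4]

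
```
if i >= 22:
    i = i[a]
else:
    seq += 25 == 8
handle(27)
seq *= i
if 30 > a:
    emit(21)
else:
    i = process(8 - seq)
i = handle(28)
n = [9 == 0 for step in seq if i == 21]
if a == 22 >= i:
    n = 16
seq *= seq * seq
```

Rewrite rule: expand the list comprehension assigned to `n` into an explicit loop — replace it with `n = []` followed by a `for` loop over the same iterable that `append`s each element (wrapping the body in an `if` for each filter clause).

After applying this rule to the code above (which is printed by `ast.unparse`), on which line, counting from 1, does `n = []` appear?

12

Transformed code:
if i >= 22:
    i = i[a]
else:
    seq += 25 == 8
handle(27)
seq *= i
if 30 > a:
    emit(21)
else:
    i = process(8 - seq)
i = handle(28)
n = []
for step in seq:
    if i == 21:
        n.append(9 == 0)
if a == 22 >= i:
    n = 16
seq *= seq * seq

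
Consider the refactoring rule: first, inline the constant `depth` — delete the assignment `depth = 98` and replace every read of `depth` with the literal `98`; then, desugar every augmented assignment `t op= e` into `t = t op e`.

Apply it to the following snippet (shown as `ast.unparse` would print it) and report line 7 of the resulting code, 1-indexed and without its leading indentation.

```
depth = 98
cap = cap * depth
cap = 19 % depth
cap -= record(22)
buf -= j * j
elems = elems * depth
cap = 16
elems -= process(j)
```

Transformed code:
cap = cap * 98
cap = 19 % 98
cap = cap - record(22)
buf = buf - j * j
elems = elems * 98
cap = 16
elems = elems - process(j)

elems = elems - process(j)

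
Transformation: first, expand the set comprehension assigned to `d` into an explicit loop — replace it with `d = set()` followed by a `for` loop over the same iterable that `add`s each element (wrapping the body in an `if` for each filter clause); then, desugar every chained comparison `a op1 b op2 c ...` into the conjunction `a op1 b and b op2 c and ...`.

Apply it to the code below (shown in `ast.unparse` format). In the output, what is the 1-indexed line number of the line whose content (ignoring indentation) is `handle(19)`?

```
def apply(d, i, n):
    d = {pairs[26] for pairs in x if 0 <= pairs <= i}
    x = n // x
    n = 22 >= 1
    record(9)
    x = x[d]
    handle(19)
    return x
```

10

Transformed code:
def apply(d, i, n):
    d = set()
    for pairs in x:
        if 0 <= pairs and pairs <= i:
            d.add(pairs[26])
    x = n // x
    n = 22 >= 1
    record(9)
    x = x[d]
    handle(19)
    return x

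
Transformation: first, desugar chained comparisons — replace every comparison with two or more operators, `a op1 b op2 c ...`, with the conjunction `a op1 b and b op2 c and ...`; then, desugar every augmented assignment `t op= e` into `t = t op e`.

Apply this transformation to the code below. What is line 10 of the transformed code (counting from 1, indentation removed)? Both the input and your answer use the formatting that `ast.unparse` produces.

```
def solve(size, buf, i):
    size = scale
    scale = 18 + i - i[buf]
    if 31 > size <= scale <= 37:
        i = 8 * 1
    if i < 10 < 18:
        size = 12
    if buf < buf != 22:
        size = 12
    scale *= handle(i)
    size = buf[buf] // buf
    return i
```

Transformed code:
def solve(size, buf, i):
    size = scale
    scale = 18 + i - i[buf]
    if 31 > size and size <= scale and (scale <= 37):
        i = 8 * 1
    if i < 10 and 10 < 18:
        size = 12
    if buf < buf and buf != 22:
        size = 12
    scale = scale * handle(i)
    size = buf[buf] // buf
    return i

scale = scale * handle(i)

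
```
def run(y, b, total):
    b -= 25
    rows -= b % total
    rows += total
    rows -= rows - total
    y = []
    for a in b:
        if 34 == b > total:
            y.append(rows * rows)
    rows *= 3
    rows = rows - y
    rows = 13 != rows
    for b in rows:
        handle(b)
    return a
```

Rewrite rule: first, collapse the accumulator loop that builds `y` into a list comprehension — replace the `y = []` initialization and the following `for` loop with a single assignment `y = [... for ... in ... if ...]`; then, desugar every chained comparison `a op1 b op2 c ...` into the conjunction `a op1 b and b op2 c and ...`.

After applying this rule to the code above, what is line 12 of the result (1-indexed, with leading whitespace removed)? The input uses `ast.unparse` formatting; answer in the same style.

return a

Transformed code:
def run(y, b, total):
    b -= 25
    rows -= b % total
    rows += total
    rows -= rows - total
    y = [rows * rows for a in b if 34 == b and b > total]
    rows *= 3
    rows = rows - y
    rows = 13 != rows
    for b in rows:
        handle(b)
    return a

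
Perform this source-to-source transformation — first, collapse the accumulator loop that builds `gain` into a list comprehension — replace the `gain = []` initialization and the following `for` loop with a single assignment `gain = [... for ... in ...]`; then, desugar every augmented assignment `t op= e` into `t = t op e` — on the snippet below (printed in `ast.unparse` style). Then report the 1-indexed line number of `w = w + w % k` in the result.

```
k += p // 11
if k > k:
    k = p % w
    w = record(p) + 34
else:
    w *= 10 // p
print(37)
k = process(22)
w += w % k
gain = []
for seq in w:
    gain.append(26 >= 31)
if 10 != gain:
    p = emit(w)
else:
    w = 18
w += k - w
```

Transformed code:
k = k + p // 11
if k > k:
    k = p % w
    w = record(p) + 34
else:
    w = w * (10 // p)
print(37)
k = process(22)
w = w + w % k
gain = [26 >= 31 for seq in w]
if 10 != gain:
    p = emit(w)
else:
    w = 18
w = w + (k - w)

9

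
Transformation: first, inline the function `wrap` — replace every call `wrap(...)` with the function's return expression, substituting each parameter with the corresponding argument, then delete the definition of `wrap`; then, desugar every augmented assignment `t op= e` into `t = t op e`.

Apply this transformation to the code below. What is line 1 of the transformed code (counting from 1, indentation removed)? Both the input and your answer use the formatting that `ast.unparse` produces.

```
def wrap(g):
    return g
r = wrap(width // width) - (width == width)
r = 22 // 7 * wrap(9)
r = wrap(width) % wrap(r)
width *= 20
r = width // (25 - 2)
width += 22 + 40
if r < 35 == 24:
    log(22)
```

Transformed code:
r = width // width - (width == width)
r = 22 // 7 * 9
r = width % r
width = width * 20
r = width // (25 - 2)
width = width + (22 + 40)
if r < 35 == 24:
    log(22)

r = width // width - (width == width)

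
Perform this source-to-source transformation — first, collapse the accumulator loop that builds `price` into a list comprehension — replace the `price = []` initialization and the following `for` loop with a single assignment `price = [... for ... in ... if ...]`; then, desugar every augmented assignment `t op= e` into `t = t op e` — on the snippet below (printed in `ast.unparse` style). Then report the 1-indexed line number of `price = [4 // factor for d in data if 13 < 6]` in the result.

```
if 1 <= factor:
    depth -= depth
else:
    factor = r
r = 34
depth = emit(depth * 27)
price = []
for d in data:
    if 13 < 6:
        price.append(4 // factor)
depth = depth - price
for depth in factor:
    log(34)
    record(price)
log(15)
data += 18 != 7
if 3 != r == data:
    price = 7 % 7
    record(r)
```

Transformed code:
if 1 <= factor:
    depth = depth - depth
else:
    factor = r
r = 34
depth = emit(depth * 27)
price = [4 // factor for d in data if 13 < 6]
depth = depth - price
for depth in factor:
    log(34)
    record(price)
log(15)
data = data + (18 != 7)
if 3 != r == data:
    price = 7 % 7
    record(r)

7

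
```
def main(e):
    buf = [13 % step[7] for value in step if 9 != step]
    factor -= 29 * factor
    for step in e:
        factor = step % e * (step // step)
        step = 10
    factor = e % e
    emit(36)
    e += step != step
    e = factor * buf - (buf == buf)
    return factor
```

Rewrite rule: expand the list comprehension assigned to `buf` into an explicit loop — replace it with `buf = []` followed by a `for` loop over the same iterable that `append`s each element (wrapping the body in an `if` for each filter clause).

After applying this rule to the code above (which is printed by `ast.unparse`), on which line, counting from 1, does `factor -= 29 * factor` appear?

Transformed code:
def main(e):
    buf = []
    for value in step:
        if 9 != step:
            buf.append(13 % step[7])
    factor -= 29 * factor
    for step in e:
        factor = step % e * (step // step)
        step = 10
    factor = e % e
    emit(36)
    e += step != step
    e = factor * buf - (buf == buf)
    return factor

6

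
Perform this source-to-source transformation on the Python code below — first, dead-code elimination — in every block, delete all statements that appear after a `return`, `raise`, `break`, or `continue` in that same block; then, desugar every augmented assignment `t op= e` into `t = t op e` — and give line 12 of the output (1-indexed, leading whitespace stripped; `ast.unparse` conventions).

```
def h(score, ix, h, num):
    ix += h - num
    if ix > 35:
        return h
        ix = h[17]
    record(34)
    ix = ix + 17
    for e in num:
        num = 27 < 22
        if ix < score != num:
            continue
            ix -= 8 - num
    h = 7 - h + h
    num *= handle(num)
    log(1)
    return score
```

Transformed code:
def h(score, ix, h, num):
    ix = ix + (h - num)
    if ix > 35:
        return h
    record(34)
    ix = ix + 17
    for e in num:
        num = 27 < 22
        if ix < score != num:
            continue
    h = 7 - h + h
    num = num * handle(num)
    log(1)
    return score

num = num * handle(num)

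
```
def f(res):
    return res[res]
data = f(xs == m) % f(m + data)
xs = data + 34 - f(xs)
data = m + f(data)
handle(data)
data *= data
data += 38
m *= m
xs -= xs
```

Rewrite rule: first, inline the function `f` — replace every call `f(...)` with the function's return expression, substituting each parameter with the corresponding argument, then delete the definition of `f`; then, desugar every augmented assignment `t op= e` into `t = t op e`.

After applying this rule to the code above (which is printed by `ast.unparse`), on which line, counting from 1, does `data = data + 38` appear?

6

Transformed code:
data = (xs == m)[xs == m] % (m + data)[m + data]
xs = data + 34 - xs[xs]
data = m + data[data]
handle(data)
data = data * data
data = data + 38
m = m * m
xs = xs - xs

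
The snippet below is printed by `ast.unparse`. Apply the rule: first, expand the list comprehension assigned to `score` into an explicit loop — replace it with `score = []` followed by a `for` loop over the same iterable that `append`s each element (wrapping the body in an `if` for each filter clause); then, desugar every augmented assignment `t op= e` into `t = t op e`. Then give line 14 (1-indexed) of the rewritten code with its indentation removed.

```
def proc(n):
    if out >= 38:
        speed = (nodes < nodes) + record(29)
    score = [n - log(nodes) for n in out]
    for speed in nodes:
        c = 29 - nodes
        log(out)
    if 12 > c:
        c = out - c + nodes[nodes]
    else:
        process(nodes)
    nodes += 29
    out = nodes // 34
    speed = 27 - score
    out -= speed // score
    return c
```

Transformed code:
def proc(n):
    if out >= 38:
        speed = (nodes < nodes) + record(29)
    score = []
    for n in out:
        score.append(n - log(nodes))
    for speed in nodes:
        c = 29 - nodes
        log(out)
    if 12 > c:
        c = out - c + nodes[nodes]
    else:
        process(nodes)
    nodes = nodes + 29
    out = nodes // 34
    speed = 27 - score
    out = out - speed // score
    return c

nodes = nodes + 29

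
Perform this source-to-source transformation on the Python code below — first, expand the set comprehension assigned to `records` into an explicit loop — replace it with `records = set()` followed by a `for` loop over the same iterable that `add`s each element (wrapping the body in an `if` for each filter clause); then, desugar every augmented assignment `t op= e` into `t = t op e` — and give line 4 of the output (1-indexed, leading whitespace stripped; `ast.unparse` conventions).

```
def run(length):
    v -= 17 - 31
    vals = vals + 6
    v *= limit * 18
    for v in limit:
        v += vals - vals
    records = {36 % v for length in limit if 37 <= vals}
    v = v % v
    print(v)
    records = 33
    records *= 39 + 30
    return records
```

Transformed code:
def run(length):
    v = v - (17 - 31)
    vals = vals + 6
    v = v * (limit * 18)
    for v in limit:
        v = v + (vals - vals)
    records = set()
    for length in limit:
        if 37 <= vals:
            records.add(36 % v)
    v = v % v
    print(v)
    records = 33
    records = records * (39 + 30)
    return records

v = v * (limit * 18)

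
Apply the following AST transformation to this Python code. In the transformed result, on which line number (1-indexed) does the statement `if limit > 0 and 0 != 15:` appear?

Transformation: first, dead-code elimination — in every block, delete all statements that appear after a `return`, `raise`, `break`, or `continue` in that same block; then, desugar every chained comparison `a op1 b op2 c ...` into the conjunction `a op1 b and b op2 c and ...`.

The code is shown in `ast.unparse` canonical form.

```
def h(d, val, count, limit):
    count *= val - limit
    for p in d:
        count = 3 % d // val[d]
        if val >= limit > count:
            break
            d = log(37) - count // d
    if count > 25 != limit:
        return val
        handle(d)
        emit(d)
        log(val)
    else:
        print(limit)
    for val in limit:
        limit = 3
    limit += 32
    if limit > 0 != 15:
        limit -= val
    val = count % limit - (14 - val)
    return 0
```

14

Transformed code:
def h(d, val, count, limit):
    count *= val - limit
    for p in d:
        count = 3 % d // val[d]
        if val >= limit and limit > count:
            break
    if count > 25 and 25 != limit:
        return val
    else:
        print(limit)
    for val in limit:
        limit = 3
    limit += 32
    if limit > 0 and 0 != 15:
        limit -= val
    val = count % limit - (14 - val)
    return 0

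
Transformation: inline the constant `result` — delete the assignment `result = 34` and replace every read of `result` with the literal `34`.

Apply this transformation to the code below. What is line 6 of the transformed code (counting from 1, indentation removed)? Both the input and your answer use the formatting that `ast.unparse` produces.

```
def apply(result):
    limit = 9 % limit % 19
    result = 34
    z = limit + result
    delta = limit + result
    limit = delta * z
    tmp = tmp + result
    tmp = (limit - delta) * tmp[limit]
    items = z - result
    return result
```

tmp = tmp + 34

Transformed code:
def apply(result):
    limit = 9 % limit % 19
    z = limit + 34
    delta = limit + 34
    limit = delta * z
    tmp = tmp + 34
    tmp = (limit - delta) * tmp[limit]
    items = z - 34
    return 34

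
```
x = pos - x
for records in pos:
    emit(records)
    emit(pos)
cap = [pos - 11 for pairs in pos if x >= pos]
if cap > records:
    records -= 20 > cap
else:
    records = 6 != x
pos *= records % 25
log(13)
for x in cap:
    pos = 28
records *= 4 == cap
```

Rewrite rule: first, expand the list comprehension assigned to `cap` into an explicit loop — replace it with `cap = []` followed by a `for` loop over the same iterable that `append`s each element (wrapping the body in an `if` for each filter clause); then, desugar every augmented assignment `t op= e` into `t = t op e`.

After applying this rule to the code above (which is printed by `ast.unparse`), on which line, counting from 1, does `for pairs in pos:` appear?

6

Transformed code:
x = pos - x
for records in pos:
    emit(records)
    emit(pos)
cap = []
for pairs in pos:
    if x >= pos:
        cap.append(pos - 11)
if cap > records:
    records = records - (20 > cap)
else:
    records = 6 != x
pos = pos * (records % 25)
log(13)
for x in cap:
    pos = 28
records = records * (4 == cap)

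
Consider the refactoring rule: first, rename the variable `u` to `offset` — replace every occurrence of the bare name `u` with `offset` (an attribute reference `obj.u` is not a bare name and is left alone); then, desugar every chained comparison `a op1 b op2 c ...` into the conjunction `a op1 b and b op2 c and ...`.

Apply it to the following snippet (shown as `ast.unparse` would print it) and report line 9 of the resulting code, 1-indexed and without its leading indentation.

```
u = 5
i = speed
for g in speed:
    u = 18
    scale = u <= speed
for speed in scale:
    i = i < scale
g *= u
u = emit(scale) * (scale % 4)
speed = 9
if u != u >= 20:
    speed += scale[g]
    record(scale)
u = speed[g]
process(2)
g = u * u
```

Transformed code:
offset = 5
i = speed
for g in speed:
    offset = 18
    scale = offset <= speed
for speed in scale:
    i = i < scale
g *= offset
offset = emit(scale) * (scale % 4)
speed = 9
if offset != offset and offset >= 20:
    speed += scale[g]
    record(scale)
offset = speed[g]
process(2)
g = offset * offset

offset = emit(scale) * (scale % 4)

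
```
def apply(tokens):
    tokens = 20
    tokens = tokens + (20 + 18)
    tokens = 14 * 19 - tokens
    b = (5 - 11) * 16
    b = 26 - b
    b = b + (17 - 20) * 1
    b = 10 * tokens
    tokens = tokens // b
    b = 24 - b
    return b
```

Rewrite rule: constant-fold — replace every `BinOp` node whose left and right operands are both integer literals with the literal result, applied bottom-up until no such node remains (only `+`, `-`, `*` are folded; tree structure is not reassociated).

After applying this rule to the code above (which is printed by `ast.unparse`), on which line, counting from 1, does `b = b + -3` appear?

7

Transformed code:
def apply(tokens):
    tokens = 20
    tokens = tokens + 38
    tokens = 266 - tokens
    b = -96
    b = 26 - b
    b = b + -3
    b = 10 * tokens
    tokens = tokens // b
    b = 24 - b
    return b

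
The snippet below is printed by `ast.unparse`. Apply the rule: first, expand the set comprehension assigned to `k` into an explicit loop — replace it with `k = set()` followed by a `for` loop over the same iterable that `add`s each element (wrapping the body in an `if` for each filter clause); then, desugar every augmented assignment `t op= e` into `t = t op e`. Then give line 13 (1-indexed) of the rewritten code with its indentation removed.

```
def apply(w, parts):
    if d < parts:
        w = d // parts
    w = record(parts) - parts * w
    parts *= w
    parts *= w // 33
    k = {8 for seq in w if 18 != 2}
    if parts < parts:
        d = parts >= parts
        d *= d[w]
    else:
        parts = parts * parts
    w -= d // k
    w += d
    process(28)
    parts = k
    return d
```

Transformed code:
def apply(w, parts):
    if d < parts:
        w = d // parts
    w = record(parts) - parts * w
    parts = parts * w
    parts = parts * (w // 33)
    k = set()
    for seq in w:
        if 18 != 2:
            k.add(8)
    if parts < parts:
        d = parts >= parts
        d = d * d[w]
    else:
        parts = parts * parts
    w = w - d // k
    w = w + d
    process(28)
    parts = k
    return d

d = d * d[w]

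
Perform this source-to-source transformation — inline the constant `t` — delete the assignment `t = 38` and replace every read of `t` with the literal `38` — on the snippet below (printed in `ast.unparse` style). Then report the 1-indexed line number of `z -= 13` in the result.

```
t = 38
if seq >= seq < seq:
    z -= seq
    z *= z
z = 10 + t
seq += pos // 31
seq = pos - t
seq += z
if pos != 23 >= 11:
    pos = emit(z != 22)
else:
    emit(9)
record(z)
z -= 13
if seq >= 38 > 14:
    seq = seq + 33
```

13

Transformed code:
if seq >= seq < seq:
    z -= seq
    z *= z
z = 10 + 38
seq += pos // 31
seq = pos - 38
seq += z
if pos != 23 >= 11:
    pos = emit(z != 22)
else:
    emit(9)
record(z)
z -= 13
if seq >= 38 > 14:
    seq = seq + 33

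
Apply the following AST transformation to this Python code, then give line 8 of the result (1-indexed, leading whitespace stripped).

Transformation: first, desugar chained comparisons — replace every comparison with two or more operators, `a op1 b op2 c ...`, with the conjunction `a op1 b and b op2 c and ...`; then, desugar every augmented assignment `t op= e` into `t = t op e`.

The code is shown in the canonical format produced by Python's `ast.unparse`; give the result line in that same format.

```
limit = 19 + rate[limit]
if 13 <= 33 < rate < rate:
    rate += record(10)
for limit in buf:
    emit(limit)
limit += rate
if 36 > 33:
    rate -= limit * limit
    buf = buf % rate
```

Transformed code:
limit = 19 + rate[limit]
if 13 <= 33 and 33 < rate and (rate < rate):
    rate = rate + record(10)
for limit in buf:
    emit(limit)
limit = limit + rate
if 36 > 33:
    rate = rate - limit * limit
    buf = buf % rate

rate = rate - limit * limit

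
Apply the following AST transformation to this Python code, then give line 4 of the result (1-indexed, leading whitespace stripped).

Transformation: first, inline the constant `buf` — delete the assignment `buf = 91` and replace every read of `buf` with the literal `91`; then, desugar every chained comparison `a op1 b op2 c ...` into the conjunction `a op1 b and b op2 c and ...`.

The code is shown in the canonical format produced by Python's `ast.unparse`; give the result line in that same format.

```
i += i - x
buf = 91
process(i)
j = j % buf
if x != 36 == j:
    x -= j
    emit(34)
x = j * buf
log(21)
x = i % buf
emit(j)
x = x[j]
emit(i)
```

if x != 36 and 36 == j:

Transformed code:
i += i - x
process(i)
j = j % 91
if x != 36 and 36 == j:
    x -= j
    emit(34)
x = j * 91
log(21)
x = i % 91
emit(j)
x = x[j]
emit(i)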